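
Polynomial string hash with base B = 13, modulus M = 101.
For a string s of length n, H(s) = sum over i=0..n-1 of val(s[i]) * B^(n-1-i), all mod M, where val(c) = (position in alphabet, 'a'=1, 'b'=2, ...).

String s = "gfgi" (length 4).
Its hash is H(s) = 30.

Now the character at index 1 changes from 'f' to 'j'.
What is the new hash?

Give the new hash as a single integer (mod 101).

Answer: 100

Derivation:
val('f') = 6, val('j') = 10
Position k = 1, exponent = n-1-k = 2
B^2 mod M = 13^2 mod 101 = 68
Delta = (10 - 6) * 68 mod 101 = 70
New hash = (30 + 70) mod 101 = 100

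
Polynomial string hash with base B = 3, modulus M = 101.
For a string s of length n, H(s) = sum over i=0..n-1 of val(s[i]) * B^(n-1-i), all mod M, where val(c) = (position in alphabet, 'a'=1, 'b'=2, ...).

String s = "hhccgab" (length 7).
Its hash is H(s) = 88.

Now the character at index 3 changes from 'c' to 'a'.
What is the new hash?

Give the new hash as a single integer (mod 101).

val('c') = 3, val('a') = 1
Position k = 3, exponent = n-1-k = 3
B^3 mod M = 3^3 mod 101 = 27
Delta = (1 - 3) * 27 mod 101 = 47
New hash = (88 + 47) mod 101 = 34

Answer: 34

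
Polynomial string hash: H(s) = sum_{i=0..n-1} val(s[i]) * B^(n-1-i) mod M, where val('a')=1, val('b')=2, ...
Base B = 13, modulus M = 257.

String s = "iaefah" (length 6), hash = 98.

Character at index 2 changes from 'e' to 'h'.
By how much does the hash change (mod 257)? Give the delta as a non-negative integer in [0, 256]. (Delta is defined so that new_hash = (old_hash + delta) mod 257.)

Answer: 166

Derivation:
Delta formula: (val(new) - val(old)) * B^(n-1-k) mod M
  val('h') - val('e') = 8 - 5 = 3
  B^(n-1-k) = 13^3 mod 257 = 141
  Delta = 3 * 141 mod 257 = 166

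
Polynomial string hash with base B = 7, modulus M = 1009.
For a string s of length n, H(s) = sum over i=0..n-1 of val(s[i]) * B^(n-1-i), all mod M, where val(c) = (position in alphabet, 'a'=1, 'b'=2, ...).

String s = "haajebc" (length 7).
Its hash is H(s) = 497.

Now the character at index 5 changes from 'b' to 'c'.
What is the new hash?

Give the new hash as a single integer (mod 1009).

Answer: 504

Derivation:
val('b') = 2, val('c') = 3
Position k = 5, exponent = n-1-k = 1
B^1 mod M = 7^1 mod 1009 = 7
Delta = (3 - 2) * 7 mod 1009 = 7
New hash = (497 + 7) mod 1009 = 504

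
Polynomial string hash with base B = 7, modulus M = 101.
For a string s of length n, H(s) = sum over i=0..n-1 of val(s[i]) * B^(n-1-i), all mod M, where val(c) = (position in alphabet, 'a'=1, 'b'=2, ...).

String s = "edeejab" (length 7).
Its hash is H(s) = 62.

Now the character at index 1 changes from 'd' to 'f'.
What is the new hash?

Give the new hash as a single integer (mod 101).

Answer: 43

Derivation:
val('d') = 4, val('f') = 6
Position k = 1, exponent = n-1-k = 5
B^5 mod M = 7^5 mod 101 = 41
Delta = (6 - 4) * 41 mod 101 = 82
New hash = (62 + 82) mod 101 = 43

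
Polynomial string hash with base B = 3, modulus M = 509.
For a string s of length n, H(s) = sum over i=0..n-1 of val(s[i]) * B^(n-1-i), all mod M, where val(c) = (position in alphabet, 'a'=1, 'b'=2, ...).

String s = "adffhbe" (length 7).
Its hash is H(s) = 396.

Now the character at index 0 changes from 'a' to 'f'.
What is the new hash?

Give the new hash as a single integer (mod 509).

val('a') = 1, val('f') = 6
Position k = 0, exponent = n-1-k = 6
B^6 mod M = 3^6 mod 509 = 220
Delta = (6 - 1) * 220 mod 509 = 82
New hash = (396 + 82) mod 509 = 478

Answer: 478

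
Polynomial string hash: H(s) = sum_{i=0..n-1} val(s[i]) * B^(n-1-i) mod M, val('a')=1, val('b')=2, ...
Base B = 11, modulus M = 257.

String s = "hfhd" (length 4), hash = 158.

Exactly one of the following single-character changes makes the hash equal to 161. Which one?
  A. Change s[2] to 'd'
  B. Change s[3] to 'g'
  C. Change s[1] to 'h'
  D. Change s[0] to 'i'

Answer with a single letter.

Option A: s[2]='h'->'d', delta=(4-8)*11^1 mod 257 = 213, hash=158+213 mod 257 = 114
Option B: s[3]='d'->'g', delta=(7-4)*11^0 mod 257 = 3, hash=158+3 mod 257 = 161 <-- target
Option C: s[1]='f'->'h', delta=(8-6)*11^2 mod 257 = 242, hash=158+242 mod 257 = 143
Option D: s[0]='h'->'i', delta=(9-8)*11^3 mod 257 = 46, hash=158+46 mod 257 = 204

Answer: B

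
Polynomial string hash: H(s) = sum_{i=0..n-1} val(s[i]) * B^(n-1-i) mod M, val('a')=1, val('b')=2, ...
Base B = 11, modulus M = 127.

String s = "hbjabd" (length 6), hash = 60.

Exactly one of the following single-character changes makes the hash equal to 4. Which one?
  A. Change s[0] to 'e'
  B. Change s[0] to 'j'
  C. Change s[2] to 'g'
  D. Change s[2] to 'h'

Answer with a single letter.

Answer: C

Derivation:
Option A: s[0]='h'->'e', delta=(5-8)*11^5 mod 127 = 82, hash=60+82 mod 127 = 15
Option B: s[0]='h'->'j', delta=(10-8)*11^5 mod 127 = 30, hash=60+30 mod 127 = 90
Option C: s[2]='j'->'g', delta=(7-10)*11^3 mod 127 = 71, hash=60+71 mod 127 = 4 <-- target
Option D: s[2]='j'->'h', delta=(8-10)*11^3 mod 127 = 5, hash=60+5 mod 127 = 65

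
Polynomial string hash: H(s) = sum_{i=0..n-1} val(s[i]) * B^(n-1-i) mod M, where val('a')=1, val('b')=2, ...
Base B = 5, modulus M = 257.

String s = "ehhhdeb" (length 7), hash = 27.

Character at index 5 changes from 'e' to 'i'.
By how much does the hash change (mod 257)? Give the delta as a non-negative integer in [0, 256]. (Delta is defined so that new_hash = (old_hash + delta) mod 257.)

Answer: 20

Derivation:
Delta formula: (val(new) - val(old)) * B^(n-1-k) mod M
  val('i') - val('e') = 9 - 5 = 4
  B^(n-1-k) = 5^1 mod 257 = 5
  Delta = 4 * 5 mod 257 = 20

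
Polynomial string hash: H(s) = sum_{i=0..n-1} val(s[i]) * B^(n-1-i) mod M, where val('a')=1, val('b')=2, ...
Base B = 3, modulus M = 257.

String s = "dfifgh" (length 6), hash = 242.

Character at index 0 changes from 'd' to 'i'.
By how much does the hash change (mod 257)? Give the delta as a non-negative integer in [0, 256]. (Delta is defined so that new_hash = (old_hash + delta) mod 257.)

Answer: 187

Derivation:
Delta formula: (val(new) - val(old)) * B^(n-1-k) mod M
  val('i') - val('d') = 9 - 4 = 5
  B^(n-1-k) = 3^5 mod 257 = 243
  Delta = 5 * 243 mod 257 = 187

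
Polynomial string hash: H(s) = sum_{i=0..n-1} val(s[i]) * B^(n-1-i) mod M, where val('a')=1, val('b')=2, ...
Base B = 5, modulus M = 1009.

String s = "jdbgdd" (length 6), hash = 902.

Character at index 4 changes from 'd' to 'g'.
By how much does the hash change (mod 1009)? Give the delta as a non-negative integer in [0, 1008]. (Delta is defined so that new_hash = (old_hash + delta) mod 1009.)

Answer: 15

Derivation:
Delta formula: (val(new) - val(old)) * B^(n-1-k) mod M
  val('g') - val('d') = 7 - 4 = 3
  B^(n-1-k) = 5^1 mod 1009 = 5
  Delta = 3 * 5 mod 1009 = 15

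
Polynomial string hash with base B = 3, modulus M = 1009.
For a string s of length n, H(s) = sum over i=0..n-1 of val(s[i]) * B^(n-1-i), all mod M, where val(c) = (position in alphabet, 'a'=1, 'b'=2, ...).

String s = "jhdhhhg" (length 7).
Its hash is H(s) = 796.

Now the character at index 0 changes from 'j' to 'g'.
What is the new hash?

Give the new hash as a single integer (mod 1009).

val('j') = 10, val('g') = 7
Position k = 0, exponent = n-1-k = 6
B^6 mod M = 3^6 mod 1009 = 729
Delta = (7 - 10) * 729 mod 1009 = 840
New hash = (796 + 840) mod 1009 = 627

Answer: 627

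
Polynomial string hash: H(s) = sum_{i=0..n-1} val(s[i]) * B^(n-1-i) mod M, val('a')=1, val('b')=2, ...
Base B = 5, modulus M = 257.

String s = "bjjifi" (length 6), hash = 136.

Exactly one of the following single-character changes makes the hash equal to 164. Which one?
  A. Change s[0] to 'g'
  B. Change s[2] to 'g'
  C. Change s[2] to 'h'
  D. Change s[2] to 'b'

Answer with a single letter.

Option A: s[0]='b'->'g', delta=(7-2)*5^5 mod 257 = 205, hash=136+205 mod 257 = 84
Option B: s[2]='j'->'g', delta=(7-10)*5^3 mod 257 = 139, hash=136+139 mod 257 = 18
Option C: s[2]='j'->'h', delta=(8-10)*5^3 mod 257 = 7, hash=136+7 mod 257 = 143
Option D: s[2]='j'->'b', delta=(2-10)*5^3 mod 257 = 28, hash=136+28 mod 257 = 164 <-- target

Answer: D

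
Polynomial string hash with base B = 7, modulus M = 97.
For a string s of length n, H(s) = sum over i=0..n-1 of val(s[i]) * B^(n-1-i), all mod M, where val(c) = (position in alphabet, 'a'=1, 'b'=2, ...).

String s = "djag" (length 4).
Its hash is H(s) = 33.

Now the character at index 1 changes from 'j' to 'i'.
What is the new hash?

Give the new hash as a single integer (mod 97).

val('j') = 10, val('i') = 9
Position k = 1, exponent = n-1-k = 2
B^2 mod M = 7^2 mod 97 = 49
Delta = (9 - 10) * 49 mod 97 = 48
New hash = (33 + 48) mod 97 = 81

Answer: 81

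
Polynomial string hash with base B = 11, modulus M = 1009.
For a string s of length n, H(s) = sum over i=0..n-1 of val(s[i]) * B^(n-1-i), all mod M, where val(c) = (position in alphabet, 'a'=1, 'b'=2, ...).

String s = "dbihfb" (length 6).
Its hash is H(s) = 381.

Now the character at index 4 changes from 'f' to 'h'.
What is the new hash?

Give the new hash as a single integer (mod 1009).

Answer: 403

Derivation:
val('f') = 6, val('h') = 8
Position k = 4, exponent = n-1-k = 1
B^1 mod M = 11^1 mod 1009 = 11
Delta = (8 - 6) * 11 mod 1009 = 22
New hash = (381 + 22) mod 1009 = 403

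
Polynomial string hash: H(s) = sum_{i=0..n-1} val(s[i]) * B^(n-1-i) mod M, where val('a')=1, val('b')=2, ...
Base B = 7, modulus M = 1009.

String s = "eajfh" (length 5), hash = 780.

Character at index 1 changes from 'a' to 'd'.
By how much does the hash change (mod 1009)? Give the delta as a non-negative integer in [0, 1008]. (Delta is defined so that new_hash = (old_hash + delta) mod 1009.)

Answer: 20

Derivation:
Delta formula: (val(new) - val(old)) * B^(n-1-k) mod M
  val('d') - val('a') = 4 - 1 = 3
  B^(n-1-k) = 7^3 mod 1009 = 343
  Delta = 3 * 343 mod 1009 = 20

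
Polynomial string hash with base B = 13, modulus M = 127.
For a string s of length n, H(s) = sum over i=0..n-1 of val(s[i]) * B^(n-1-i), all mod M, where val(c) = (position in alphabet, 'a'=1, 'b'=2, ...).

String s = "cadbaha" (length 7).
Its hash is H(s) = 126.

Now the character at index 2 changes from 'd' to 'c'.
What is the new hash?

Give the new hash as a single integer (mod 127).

Answer: 13

Derivation:
val('d') = 4, val('c') = 3
Position k = 2, exponent = n-1-k = 4
B^4 mod M = 13^4 mod 127 = 113
Delta = (3 - 4) * 113 mod 127 = 14
New hash = (126 + 14) mod 127 = 13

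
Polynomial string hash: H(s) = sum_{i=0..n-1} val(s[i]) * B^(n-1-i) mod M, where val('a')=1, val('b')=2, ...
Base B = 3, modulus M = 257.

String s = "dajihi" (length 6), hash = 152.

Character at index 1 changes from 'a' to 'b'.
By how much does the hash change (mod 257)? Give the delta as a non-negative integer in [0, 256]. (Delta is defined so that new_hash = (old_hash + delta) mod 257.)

Delta formula: (val(new) - val(old)) * B^(n-1-k) mod M
  val('b') - val('a') = 2 - 1 = 1
  B^(n-1-k) = 3^4 mod 257 = 81
  Delta = 1 * 81 mod 257 = 81

Answer: 81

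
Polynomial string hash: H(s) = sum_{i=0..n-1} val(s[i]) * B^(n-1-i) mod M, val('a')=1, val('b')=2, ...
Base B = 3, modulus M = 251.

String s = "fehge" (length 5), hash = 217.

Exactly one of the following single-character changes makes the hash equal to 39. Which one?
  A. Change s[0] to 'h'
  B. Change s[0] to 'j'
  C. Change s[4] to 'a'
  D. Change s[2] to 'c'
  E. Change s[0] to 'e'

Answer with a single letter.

Answer: B

Derivation:
Option A: s[0]='f'->'h', delta=(8-6)*3^4 mod 251 = 162, hash=217+162 mod 251 = 128
Option B: s[0]='f'->'j', delta=(10-6)*3^4 mod 251 = 73, hash=217+73 mod 251 = 39 <-- target
Option C: s[4]='e'->'a', delta=(1-5)*3^0 mod 251 = 247, hash=217+247 mod 251 = 213
Option D: s[2]='h'->'c', delta=(3-8)*3^2 mod 251 = 206, hash=217+206 mod 251 = 172
Option E: s[0]='f'->'e', delta=(5-6)*3^4 mod 251 = 170, hash=217+170 mod 251 = 136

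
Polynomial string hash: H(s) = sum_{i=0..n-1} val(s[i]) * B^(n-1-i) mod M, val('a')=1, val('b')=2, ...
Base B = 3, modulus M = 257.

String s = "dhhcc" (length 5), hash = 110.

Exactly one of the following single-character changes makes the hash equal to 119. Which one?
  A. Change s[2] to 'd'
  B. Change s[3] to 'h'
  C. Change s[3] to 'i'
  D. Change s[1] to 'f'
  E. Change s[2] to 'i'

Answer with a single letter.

Answer: E

Derivation:
Option A: s[2]='h'->'d', delta=(4-8)*3^2 mod 257 = 221, hash=110+221 mod 257 = 74
Option B: s[3]='c'->'h', delta=(8-3)*3^1 mod 257 = 15, hash=110+15 mod 257 = 125
Option C: s[3]='c'->'i', delta=(9-3)*3^1 mod 257 = 18, hash=110+18 mod 257 = 128
Option D: s[1]='h'->'f', delta=(6-8)*3^3 mod 257 = 203, hash=110+203 mod 257 = 56
Option E: s[2]='h'->'i', delta=(9-8)*3^2 mod 257 = 9, hash=110+9 mod 257 = 119 <-- target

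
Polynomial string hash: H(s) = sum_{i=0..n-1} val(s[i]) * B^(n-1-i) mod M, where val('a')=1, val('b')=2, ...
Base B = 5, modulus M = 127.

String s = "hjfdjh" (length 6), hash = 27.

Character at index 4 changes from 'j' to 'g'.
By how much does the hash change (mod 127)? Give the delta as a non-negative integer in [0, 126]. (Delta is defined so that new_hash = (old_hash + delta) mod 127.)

Delta formula: (val(new) - val(old)) * B^(n-1-k) mod M
  val('g') - val('j') = 7 - 10 = -3
  B^(n-1-k) = 5^1 mod 127 = 5
  Delta = -3 * 5 mod 127 = 112

Answer: 112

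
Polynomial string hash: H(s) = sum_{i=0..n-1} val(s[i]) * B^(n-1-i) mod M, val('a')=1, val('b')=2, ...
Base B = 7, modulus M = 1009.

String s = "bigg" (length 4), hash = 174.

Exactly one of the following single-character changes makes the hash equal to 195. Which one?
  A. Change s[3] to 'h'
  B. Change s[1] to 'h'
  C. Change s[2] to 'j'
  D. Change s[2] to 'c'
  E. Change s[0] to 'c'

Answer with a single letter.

Option A: s[3]='g'->'h', delta=(8-7)*7^0 mod 1009 = 1, hash=174+1 mod 1009 = 175
Option B: s[1]='i'->'h', delta=(8-9)*7^2 mod 1009 = 960, hash=174+960 mod 1009 = 125
Option C: s[2]='g'->'j', delta=(10-7)*7^1 mod 1009 = 21, hash=174+21 mod 1009 = 195 <-- target
Option D: s[2]='g'->'c', delta=(3-7)*7^1 mod 1009 = 981, hash=174+981 mod 1009 = 146
Option E: s[0]='b'->'c', delta=(3-2)*7^3 mod 1009 = 343, hash=174+343 mod 1009 = 517

Answer: C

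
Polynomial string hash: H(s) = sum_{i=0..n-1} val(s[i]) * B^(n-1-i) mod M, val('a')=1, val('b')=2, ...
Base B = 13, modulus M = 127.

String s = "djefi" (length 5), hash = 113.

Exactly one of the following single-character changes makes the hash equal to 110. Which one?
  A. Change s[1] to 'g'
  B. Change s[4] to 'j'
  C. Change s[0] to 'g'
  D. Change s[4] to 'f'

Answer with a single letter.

Answer: D

Derivation:
Option A: s[1]='j'->'g', delta=(7-10)*13^3 mod 127 = 13, hash=113+13 mod 127 = 126
Option B: s[4]='i'->'j', delta=(10-9)*13^0 mod 127 = 1, hash=113+1 mod 127 = 114
Option C: s[0]='d'->'g', delta=(7-4)*13^4 mod 127 = 85, hash=113+85 mod 127 = 71
Option D: s[4]='i'->'f', delta=(6-9)*13^0 mod 127 = 124, hash=113+124 mod 127 = 110 <-- target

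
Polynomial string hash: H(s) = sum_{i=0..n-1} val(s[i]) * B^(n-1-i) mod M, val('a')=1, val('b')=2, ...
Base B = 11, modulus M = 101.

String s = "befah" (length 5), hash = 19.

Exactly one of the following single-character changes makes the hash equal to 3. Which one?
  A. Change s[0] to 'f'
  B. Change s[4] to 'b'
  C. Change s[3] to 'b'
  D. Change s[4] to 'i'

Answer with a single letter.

Option A: s[0]='b'->'f', delta=(6-2)*11^4 mod 101 = 85, hash=19+85 mod 101 = 3 <-- target
Option B: s[4]='h'->'b', delta=(2-8)*11^0 mod 101 = 95, hash=19+95 mod 101 = 13
Option C: s[3]='a'->'b', delta=(2-1)*11^1 mod 101 = 11, hash=19+11 mod 101 = 30
Option D: s[4]='h'->'i', delta=(9-8)*11^0 mod 101 = 1, hash=19+1 mod 101 = 20

Answer: A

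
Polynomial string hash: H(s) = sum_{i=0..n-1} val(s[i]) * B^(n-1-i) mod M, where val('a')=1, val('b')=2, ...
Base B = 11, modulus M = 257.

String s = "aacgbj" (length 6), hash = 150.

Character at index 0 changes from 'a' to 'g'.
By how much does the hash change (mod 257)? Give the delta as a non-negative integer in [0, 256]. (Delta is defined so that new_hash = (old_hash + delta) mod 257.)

Answer: 243

Derivation:
Delta formula: (val(new) - val(old)) * B^(n-1-k) mod M
  val('g') - val('a') = 7 - 1 = 6
  B^(n-1-k) = 11^5 mod 257 = 169
  Delta = 6 * 169 mod 257 = 243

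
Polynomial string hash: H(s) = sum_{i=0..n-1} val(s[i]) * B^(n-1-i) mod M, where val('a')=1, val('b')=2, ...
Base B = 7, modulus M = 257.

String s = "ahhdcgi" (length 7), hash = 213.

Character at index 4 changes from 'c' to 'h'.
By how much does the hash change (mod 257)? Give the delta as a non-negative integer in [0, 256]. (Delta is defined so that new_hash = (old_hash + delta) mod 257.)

Delta formula: (val(new) - val(old)) * B^(n-1-k) mod M
  val('h') - val('c') = 8 - 3 = 5
  B^(n-1-k) = 7^2 mod 257 = 49
  Delta = 5 * 49 mod 257 = 245

Answer: 245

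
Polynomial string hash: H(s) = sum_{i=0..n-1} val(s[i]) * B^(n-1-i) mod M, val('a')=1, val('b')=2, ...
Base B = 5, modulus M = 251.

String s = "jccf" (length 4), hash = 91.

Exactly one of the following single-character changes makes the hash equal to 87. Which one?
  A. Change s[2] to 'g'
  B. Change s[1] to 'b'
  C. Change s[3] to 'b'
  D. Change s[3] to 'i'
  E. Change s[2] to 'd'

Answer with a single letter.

Option A: s[2]='c'->'g', delta=(7-3)*5^1 mod 251 = 20, hash=91+20 mod 251 = 111
Option B: s[1]='c'->'b', delta=(2-3)*5^2 mod 251 = 226, hash=91+226 mod 251 = 66
Option C: s[3]='f'->'b', delta=(2-6)*5^0 mod 251 = 247, hash=91+247 mod 251 = 87 <-- target
Option D: s[3]='f'->'i', delta=(9-6)*5^0 mod 251 = 3, hash=91+3 mod 251 = 94
Option E: s[2]='c'->'d', delta=(4-3)*5^1 mod 251 = 5, hash=91+5 mod 251 = 96

Answer: C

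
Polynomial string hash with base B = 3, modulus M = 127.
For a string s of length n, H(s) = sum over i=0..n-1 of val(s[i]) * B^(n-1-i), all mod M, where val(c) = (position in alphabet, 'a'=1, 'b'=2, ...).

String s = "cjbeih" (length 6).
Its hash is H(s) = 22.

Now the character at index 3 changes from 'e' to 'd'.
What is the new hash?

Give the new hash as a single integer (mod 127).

val('e') = 5, val('d') = 4
Position k = 3, exponent = n-1-k = 2
B^2 mod M = 3^2 mod 127 = 9
Delta = (4 - 5) * 9 mod 127 = 118
New hash = (22 + 118) mod 127 = 13

Answer: 13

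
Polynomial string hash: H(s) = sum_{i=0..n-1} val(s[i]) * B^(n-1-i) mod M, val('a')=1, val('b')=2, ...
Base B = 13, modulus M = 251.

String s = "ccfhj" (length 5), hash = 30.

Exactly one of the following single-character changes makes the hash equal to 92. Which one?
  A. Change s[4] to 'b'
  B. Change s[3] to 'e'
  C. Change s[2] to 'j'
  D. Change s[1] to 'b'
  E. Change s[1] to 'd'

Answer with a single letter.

Answer: D

Derivation:
Option A: s[4]='j'->'b', delta=(2-10)*13^0 mod 251 = 243, hash=30+243 mod 251 = 22
Option B: s[3]='h'->'e', delta=(5-8)*13^1 mod 251 = 212, hash=30+212 mod 251 = 242
Option C: s[2]='f'->'j', delta=(10-6)*13^2 mod 251 = 174, hash=30+174 mod 251 = 204
Option D: s[1]='c'->'b', delta=(2-3)*13^3 mod 251 = 62, hash=30+62 mod 251 = 92 <-- target
Option E: s[1]='c'->'d', delta=(4-3)*13^3 mod 251 = 189, hash=30+189 mod 251 = 219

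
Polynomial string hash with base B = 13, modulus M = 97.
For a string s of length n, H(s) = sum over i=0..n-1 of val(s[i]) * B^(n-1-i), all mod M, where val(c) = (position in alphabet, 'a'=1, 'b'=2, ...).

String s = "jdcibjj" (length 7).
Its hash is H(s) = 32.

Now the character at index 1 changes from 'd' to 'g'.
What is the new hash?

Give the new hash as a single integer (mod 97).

val('d') = 4, val('g') = 7
Position k = 1, exponent = n-1-k = 5
B^5 mod M = 13^5 mod 97 = 74
Delta = (7 - 4) * 74 mod 97 = 28
New hash = (32 + 28) mod 97 = 60

Answer: 60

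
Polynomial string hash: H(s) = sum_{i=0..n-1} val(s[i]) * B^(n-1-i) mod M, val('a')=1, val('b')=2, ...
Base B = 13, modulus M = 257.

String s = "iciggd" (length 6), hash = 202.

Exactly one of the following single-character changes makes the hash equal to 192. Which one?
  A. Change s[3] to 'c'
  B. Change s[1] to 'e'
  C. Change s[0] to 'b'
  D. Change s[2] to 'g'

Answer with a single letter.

Option A: s[3]='g'->'c', delta=(3-7)*13^2 mod 257 = 95, hash=202+95 mod 257 = 40
Option B: s[1]='c'->'e', delta=(5-3)*13^4 mod 257 = 68, hash=202+68 mod 257 = 13
Option C: s[0]='i'->'b', delta=(2-9)*13^5 mod 257 = 247, hash=202+247 mod 257 = 192 <-- target
Option D: s[2]='i'->'g', delta=(7-9)*13^3 mod 257 = 232, hash=202+232 mod 257 = 177

Answer: C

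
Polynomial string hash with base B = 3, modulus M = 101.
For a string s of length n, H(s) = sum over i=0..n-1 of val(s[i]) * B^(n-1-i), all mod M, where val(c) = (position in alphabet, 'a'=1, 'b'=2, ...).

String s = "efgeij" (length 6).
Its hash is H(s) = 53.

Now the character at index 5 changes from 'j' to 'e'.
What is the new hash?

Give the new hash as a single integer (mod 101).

val('j') = 10, val('e') = 5
Position k = 5, exponent = n-1-k = 0
B^0 mod M = 3^0 mod 101 = 1
Delta = (5 - 10) * 1 mod 101 = 96
New hash = (53 + 96) mod 101 = 48

Answer: 48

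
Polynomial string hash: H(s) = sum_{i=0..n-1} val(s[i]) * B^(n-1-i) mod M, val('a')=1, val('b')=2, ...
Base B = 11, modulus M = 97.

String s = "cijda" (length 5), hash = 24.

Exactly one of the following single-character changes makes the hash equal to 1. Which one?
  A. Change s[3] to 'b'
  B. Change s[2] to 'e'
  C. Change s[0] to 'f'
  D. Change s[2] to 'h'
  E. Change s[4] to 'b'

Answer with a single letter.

Option A: s[3]='d'->'b', delta=(2-4)*11^1 mod 97 = 75, hash=24+75 mod 97 = 2
Option B: s[2]='j'->'e', delta=(5-10)*11^2 mod 97 = 74, hash=24+74 mod 97 = 1 <-- target
Option C: s[0]='c'->'f', delta=(6-3)*11^4 mod 97 = 79, hash=24+79 mod 97 = 6
Option D: s[2]='j'->'h', delta=(8-10)*11^2 mod 97 = 49, hash=24+49 mod 97 = 73
Option E: s[4]='a'->'b', delta=(2-1)*11^0 mod 97 = 1, hash=24+1 mod 97 = 25

Answer: B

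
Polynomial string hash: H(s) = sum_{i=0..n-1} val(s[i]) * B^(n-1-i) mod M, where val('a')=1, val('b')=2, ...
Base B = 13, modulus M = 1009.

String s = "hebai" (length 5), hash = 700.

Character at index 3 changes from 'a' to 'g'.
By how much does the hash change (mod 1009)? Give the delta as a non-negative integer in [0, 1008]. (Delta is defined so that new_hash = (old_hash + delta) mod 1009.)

Answer: 78

Derivation:
Delta formula: (val(new) - val(old)) * B^(n-1-k) mod M
  val('g') - val('a') = 7 - 1 = 6
  B^(n-1-k) = 13^1 mod 1009 = 13
  Delta = 6 * 13 mod 1009 = 78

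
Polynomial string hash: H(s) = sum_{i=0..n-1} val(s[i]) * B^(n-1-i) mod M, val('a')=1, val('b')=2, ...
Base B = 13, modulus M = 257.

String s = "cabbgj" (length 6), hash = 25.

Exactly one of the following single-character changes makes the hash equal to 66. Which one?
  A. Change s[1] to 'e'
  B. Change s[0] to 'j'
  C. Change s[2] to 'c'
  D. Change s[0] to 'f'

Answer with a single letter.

Answer: D

Derivation:
Option A: s[1]='a'->'e', delta=(5-1)*13^4 mod 257 = 136, hash=25+136 mod 257 = 161
Option B: s[0]='c'->'j', delta=(10-3)*13^5 mod 257 = 10, hash=25+10 mod 257 = 35
Option C: s[2]='b'->'c', delta=(3-2)*13^3 mod 257 = 141, hash=25+141 mod 257 = 166
Option D: s[0]='c'->'f', delta=(6-3)*13^5 mod 257 = 41, hash=25+41 mod 257 = 66 <-- target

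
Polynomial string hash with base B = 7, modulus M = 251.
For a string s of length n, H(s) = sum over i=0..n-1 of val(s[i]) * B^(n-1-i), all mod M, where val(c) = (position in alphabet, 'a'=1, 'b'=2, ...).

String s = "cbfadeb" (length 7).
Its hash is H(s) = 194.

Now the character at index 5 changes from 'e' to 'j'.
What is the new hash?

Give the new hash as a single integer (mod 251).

val('e') = 5, val('j') = 10
Position k = 5, exponent = n-1-k = 1
B^1 mod M = 7^1 mod 251 = 7
Delta = (10 - 5) * 7 mod 251 = 35
New hash = (194 + 35) mod 251 = 229

Answer: 229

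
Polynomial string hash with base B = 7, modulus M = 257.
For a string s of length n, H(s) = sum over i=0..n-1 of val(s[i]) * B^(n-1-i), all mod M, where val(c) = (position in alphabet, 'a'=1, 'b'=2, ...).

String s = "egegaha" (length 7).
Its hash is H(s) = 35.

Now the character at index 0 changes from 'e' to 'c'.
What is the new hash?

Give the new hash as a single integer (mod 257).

val('e') = 5, val('c') = 3
Position k = 0, exponent = n-1-k = 6
B^6 mod M = 7^6 mod 257 = 200
Delta = (3 - 5) * 200 mod 257 = 114
New hash = (35 + 114) mod 257 = 149

Answer: 149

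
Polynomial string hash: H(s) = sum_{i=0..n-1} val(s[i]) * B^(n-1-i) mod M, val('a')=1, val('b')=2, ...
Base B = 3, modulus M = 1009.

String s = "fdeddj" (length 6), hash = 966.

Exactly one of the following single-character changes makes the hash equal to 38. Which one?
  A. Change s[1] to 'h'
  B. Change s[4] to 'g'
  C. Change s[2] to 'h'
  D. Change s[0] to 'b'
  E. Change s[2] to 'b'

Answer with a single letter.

Option A: s[1]='d'->'h', delta=(8-4)*3^4 mod 1009 = 324, hash=966+324 mod 1009 = 281
Option B: s[4]='d'->'g', delta=(7-4)*3^1 mod 1009 = 9, hash=966+9 mod 1009 = 975
Option C: s[2]='e'->'h', delta=(8-5)*3^3 mod 1009 = 81, hash=966+81 mod 1009 = 38 <-- target
Option D: s[0]='f'->'b', delta=(2-6)*3^5 mod 1009 = 37, hash=966+37 mod 1009 = 1003
Option E: s[2]='e'->'b', delta=(2-5)*3^3 mod 1009 = 928, hash=966+928 mod 1009 = 885

Answer: C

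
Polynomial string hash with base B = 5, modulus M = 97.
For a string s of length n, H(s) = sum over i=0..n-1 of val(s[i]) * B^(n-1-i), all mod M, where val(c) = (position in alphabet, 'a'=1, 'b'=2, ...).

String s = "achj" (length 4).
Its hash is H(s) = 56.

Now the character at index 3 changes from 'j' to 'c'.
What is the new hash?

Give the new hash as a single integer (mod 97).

Answer: 49

Derivation:
val('j') = 10, val('c') = 3
Position k = 3, exponent = n-1-k = 0
B^0 mod M = 5^0 mod 97 = 1
Delta = (3 - 10) * 1 mod 97 = 90
New hash = (56 + 90) mod 97 = 49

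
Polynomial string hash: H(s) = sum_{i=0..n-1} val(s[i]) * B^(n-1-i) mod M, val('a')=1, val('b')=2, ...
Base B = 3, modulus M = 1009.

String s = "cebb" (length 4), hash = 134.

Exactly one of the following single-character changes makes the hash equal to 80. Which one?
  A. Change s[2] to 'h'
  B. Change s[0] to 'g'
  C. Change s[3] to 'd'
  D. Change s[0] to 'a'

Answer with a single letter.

Option A: s[2]='b'->'h', delta=(8-2)*3^1 mod 1009 = 18, hash=134+18 mod 1009 = 152
Option B: s[0]='c'->'g', delta=(7-3)*3^3 mod 1009 = 108, hash=134+108 mod 1009 = 242
Option C: s[3]='b'->'d', delta=(4-2)*3^0 mod 1009 = 2, hash=134+2 mod 1009 = 136
Option D: s[0]='c'->'a', delta=(1-3)*3^3 mod 1009 = 955, hash=134+955 mod 1009 = 80 <-- target

Answer: D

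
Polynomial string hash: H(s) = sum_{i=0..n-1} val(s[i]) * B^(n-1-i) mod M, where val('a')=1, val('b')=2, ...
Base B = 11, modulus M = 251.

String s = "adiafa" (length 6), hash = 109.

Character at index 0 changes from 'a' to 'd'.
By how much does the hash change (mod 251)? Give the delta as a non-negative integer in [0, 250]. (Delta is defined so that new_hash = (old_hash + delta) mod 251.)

Delta formula: (val(new) - val(old)) * B^(n-1-k) mod M
  val('d') - val('a') = 4 - 1 = 3
  B^(n-1-k) = 11^5 mod 251 = 160
  Delta = 3 * 160 mod 251 = 229

Answer: 229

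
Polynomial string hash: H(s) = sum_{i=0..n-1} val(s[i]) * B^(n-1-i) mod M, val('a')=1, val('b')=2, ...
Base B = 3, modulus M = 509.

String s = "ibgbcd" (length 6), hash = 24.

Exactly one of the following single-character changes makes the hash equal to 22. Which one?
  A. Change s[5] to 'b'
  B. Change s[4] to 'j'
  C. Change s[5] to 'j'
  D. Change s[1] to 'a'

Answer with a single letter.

Answer: A

Derivation:
Option A: s[5]='d'->'b', delta=(2-4)*3^0 mod 509 = 507, hash=24+507 mod 509 = 22 <-- target
Option B: s[4]='c'->'j', delta=(10-3)*3^1 mod 509 = 21, hash=24+21 mod 509 = 45
Option C: s[5]='d'->'j', delta=(10-4)*3^0 mod 509 = 6, hash=24+6 mod 509 = 30
Option D: s[1]='b'->'a', delta=(1-2)*3^4 mod 509 = 428, hash=24+428 mod 509 = 452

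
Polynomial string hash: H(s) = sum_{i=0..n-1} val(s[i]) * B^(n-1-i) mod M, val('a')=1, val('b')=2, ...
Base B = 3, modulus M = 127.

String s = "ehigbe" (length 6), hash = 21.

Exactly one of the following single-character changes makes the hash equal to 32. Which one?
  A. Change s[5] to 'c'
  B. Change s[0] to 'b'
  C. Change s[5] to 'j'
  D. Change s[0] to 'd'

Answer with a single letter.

Answer: D

Derivation:
Option A: s[5]='e'->'c', delta=(3-5)*3^0 mod 127 = 125, hash=21+125 mod 127 = 19
Option B: s[0]='e'->'b', delta=(2-5)*3^5 mod 127 = 33, hash=21+33 mod 127 = 54
Option C: s[5]='e'->'j', delta=(10-5)*3^0 mod 127 = 5, hash=21+5 mod 127 = 26
Option D: s[0]='e'->'d', delta=(4-5)*3^5 mod 127 = 11, hash=21+11 mod 127 = 32 <-- target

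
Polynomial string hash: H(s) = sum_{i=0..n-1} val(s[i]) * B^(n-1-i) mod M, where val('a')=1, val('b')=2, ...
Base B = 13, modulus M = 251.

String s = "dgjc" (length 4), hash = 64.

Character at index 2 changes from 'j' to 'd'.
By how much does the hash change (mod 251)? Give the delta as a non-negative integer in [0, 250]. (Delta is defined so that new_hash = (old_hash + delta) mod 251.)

Answer: 173

Derivation:
Delta formula: (val(new) - val(old)) * B^(n-1-k) mod M
  val('d') - val('j') = 4 - 10 = -6
  B^(n-1-k) = 13^1 mod 251 = 13
  Delta = -6 * 13 mod 251 = 173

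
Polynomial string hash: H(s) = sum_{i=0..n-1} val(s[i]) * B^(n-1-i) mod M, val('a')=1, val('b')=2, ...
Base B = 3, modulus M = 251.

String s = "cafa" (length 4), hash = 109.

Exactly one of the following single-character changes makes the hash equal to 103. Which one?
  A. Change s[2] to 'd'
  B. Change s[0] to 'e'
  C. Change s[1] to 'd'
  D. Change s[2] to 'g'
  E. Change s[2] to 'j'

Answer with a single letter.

Option A: s[2]='f'->'d', delta=(4-6)*3^1 mod 251 = 245, hash=109+245 mod 251 = 103 <-- target
Option B: s[0]='c'->'e', delta=(5-3)*3^3 mod 251 = 54, hash=109+54 mod 251 = 163
Option C: s[1]='a'->'d', delta=(4-1)*3^2 mod 251 = 27, hash=109+27 mod 251 = 136
Option D: s[2]='f'->'g', delta=(7-6)*3^1 mod 251 = 3, hash=109+3 mod 251 = 112
Option E: s[2]='f'->'j', delta=(10-6)*3^1 mod 251 = 12, hash=109+12 mod 251 = 121

Answer: A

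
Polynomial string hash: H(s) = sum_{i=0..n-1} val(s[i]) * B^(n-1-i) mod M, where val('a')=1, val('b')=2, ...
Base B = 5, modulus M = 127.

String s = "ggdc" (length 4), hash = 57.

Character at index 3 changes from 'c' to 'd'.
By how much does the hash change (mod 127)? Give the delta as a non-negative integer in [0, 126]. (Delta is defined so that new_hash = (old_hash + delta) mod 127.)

Delta formula: (val(new) - val(old)) * B^(n-1-k) mod M
  val('d') - val('c') = 4 - 3 = 1
  B^(n-1-k) = 5^0 mod 127 = 1
  Delta = 1 * 1 mod 127 = 1

Answer: 1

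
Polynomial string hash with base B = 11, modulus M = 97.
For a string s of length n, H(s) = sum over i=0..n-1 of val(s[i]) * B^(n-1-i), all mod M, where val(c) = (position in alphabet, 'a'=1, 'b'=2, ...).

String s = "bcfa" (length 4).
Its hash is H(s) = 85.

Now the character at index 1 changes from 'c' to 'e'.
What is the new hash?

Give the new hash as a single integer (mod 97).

val('c') = 3, val('e') = 5
Position k = 1, exponent = n-1-k = 2
B^2 mod M = 11^2 mod 97 = 24
Delta = (5 - 3) * 24 mod 97 = 48
New hash = (85 + 48) mod 97 = 36

Answer: 36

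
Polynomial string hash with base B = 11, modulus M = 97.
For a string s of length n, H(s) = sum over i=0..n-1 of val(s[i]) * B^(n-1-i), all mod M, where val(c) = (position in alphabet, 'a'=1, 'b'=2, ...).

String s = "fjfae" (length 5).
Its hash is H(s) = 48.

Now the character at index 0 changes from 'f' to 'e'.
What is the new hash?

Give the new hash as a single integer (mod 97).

Answer: 54

Derivation:
val('f') = 6, val('e') = 5
Position k = 0, exponent = n-1-k = 4
B^4 mod M = 11^4 mod 97 = 91
Delta = (5 - 6) * 91 mod 97 = 6
New hash = (48 + 6) mod 97 = 54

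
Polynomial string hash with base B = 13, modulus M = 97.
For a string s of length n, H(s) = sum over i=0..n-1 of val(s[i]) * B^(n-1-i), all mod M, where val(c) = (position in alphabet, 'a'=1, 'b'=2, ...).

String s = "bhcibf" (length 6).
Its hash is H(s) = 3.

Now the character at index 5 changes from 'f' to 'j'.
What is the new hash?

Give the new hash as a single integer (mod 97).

Answer: 7

Derivation:
val('f') = 6, val('j') = 10
Position k = 5, exponent = n-1-k = 0
B^0 mod M = 13^0 mod 97 = 1
Delta = (10 - 6) * 1 mod 97 = 4
New hash = (3 + 4) mod 97 = 7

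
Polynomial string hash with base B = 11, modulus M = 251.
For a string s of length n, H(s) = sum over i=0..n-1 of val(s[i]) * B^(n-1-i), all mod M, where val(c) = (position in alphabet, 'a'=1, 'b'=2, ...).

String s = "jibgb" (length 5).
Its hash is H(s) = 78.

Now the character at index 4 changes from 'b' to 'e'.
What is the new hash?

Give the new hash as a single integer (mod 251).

Answer: 81

Derivation:
val('b') = 2, val('e') = 5
Position k = 4, exponent = n-1-k = 0
B^0 mod M = 11^0 mod 251 = 1
Delta = (5 - 2) * 1 mod 251 = 3
New hash = (78 + 3) mod 251 = 81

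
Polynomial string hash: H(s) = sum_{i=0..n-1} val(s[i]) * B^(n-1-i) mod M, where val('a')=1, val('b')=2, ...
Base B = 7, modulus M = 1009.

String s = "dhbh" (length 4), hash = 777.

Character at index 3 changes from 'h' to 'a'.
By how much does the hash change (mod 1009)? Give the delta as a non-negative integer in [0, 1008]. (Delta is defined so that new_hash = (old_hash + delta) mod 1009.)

Delta formula: (val(new) - val(old)) * B^(n-1-k) mod M
  val('a') - val('h') = 1 - 8 = -7
  B^(n-1-k) = 7^0 mod 1009 = 1
  Delta = -7 * 1 mod 1009 = 1002

Answer: 1002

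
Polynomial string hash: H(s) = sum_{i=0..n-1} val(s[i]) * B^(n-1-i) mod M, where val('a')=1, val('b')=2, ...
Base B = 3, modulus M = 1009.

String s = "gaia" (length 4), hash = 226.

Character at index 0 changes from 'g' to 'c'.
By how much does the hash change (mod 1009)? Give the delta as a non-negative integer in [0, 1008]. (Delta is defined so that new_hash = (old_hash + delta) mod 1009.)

Answer: 901

Derivation:
Delta formula: (val(new) - val(old)) * B^(n-1-k) mod M
  val('c') - val('g') = 3 - 7 = -4
  B^(n-1-k) = 3^3 mod 1009 = 27
  Delta = -4 * 27 mod 1009 = 901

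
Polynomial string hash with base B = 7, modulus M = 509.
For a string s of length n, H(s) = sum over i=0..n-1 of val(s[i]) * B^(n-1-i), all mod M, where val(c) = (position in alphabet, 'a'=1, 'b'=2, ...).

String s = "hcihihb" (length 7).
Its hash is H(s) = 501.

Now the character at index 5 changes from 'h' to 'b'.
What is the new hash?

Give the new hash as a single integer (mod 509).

val('h') = 8, val('b') = 2
Position k = 5, exponent = n-1-k = 1
B^1 mod M = 7^1 mod 509 = 7
Delta = (2 - 8) * 7 mod 509 = 467
New hash = (501 + 467) mod 509 = 459

Answer: 459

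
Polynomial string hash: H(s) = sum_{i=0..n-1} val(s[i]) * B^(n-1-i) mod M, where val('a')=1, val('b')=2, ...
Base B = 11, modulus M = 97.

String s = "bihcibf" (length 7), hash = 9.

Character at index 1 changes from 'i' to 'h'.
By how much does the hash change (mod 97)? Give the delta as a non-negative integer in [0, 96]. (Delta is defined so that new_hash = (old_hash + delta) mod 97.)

Delta formula: (val(new) - val(old)) * B^(n-1-k) mod M
  val('h') - val('i') = 8 - 9 = -1
  B^(n-1-k) = 11^5 mod 97 = 31
  Delta = -1 * 31 mod 97 = 66

Answer: 66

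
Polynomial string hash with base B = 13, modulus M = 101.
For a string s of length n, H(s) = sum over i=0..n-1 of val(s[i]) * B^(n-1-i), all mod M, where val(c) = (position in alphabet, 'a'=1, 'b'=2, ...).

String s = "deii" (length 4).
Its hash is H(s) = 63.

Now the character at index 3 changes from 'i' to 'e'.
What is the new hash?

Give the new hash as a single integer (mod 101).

val('i') = 9, val('e') = 5
Position k = 3, exponent = n-1-k = 0
B^0 mod M = 13^0 mod 101 = 1
Delta = (5 - 9) * 1 mod 101 = 97
New hash = (63 + 97) mod 101 = 59

Answer: 59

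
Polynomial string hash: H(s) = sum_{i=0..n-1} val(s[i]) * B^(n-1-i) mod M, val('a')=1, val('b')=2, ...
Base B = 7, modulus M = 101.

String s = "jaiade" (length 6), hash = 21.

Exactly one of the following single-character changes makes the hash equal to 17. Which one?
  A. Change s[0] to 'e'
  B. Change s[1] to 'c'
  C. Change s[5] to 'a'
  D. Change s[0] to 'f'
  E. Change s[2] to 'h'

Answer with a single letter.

Option A: s[0]='j'->'e', delta=(5-10)*7^5 mod 101 = 98, hash=21+98 mod 101 = 18
Option B: s[1]='a'->'c', delta=(3-1)*7^4 mod 101 = 55, hash=21+55 mod 101 = 76
Option C: s[5]='e'->'a', delta=(1-5)*7^0 mod 101 = 97, hash=21+97 mod 101 = 17 <-- target
Option D: s[0]='j'->'f', delta=(6-10)*7^5 mod 101 = 38, hash=21+38 mod 101 = 59
Option E: s[2]='i'->'h', delta=(8-9)*7^3 mod 101 = 61, hash=21+61 mod 101 = 82

Answer: C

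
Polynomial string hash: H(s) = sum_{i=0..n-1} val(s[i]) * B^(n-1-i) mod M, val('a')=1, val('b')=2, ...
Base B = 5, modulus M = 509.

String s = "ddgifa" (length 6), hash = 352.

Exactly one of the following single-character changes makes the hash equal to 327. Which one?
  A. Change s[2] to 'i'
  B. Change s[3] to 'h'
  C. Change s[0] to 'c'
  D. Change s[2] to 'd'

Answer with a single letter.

Option A: s[2]='g'->'i', delta=(9-7)*5^3 mod 509 = 250, hash=352+250 mod 509 = 93
Option B: s[3]='i'->'h', delta=(8-9)*5^2 mod 509 = 484, hash=352+484 mod 509 = 327 <-- target
Option C: s[0]='d'->'c', delta=(3-4)*5^5 mod 509 = 438, hash=352+438 mod 509 = 281
Option D: s[2]='g'->'d', delta=(4-7)*5^3 mod 509 = 134, hash=352+134 mod 509 = 486

Answer: B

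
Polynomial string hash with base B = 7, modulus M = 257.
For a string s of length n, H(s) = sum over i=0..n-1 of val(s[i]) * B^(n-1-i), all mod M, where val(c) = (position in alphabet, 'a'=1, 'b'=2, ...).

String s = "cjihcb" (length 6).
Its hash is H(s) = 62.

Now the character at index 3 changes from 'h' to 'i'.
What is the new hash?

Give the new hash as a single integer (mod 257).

val('h') = 8, val('i') = 9
Position k = 3, exponent = n-1-k = 2
B^2 mod M = 7^2 mod 257 = 49
Delta = (9 - 8) * 49 mod 257 = 49
New hash = (62 + 49) mod 257 = 111

Answer: 111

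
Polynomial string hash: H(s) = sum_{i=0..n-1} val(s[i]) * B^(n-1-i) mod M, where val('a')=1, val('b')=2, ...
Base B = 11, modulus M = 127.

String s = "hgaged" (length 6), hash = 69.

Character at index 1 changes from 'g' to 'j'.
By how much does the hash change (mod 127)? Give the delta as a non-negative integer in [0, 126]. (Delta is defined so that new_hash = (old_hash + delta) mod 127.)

Answer: 108

Derivation:
Delta formula: (val(new) - val(old)) * B^(n-1-k) mod M
  val('j') - val('g') = 10 - 7 = 3
  B^(n-1-k) = 11^4 mod 127 = 36
  Delta = 3 * 36 mod 127 = 108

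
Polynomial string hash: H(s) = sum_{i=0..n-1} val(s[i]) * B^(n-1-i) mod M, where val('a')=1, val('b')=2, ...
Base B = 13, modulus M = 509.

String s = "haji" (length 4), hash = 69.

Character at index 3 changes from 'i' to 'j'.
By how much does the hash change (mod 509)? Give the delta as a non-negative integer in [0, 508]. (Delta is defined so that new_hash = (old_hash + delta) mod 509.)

Delta formula: (val(new) - val(old)) * B^(n-1-k) mod M
  val('j') - val('i') = 10 - 9 = 1
  B^(n-1-k) = 13^0 mod 509 = 1
  Delta = 1 * 1 mod 509 = 1

Answer: 1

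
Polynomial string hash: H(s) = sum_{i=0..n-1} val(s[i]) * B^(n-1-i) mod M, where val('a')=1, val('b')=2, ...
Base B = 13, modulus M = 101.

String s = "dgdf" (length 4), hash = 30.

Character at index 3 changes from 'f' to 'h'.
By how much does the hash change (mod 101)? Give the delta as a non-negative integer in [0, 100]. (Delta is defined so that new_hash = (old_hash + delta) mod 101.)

Delta formula: (val(new) - val(old)) * B^(n-1-k) mod M
  val('h') - val('f') = 8 - 6 = 2
  B^(n-1-k) = 13^0 mod 101 = 1
  Delta = 2 * 1 mod 101 = 2

Answer: 2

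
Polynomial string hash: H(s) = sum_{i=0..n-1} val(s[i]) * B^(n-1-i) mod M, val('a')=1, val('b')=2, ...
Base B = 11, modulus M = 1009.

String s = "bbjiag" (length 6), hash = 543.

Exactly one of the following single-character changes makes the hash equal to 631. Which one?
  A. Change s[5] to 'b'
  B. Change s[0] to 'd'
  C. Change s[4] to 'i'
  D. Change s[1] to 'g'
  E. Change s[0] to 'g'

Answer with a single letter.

Answer: C

Derivation:
Option A: s[5]='g'->'b', delta=(2-7)*11^0 mod 1009 = 1004, hash=543+1004 mod 1009 = 538
Option B: s[0]='b'->'d', delta=(4-2)*11^5 mod 1009 = 231, hash=543+231 mod 1009 = 774
Option C: s[4]='a'->'i', delta=(9-1)*11^1 mod 1009 = 88, hash=543+88 mod 1009 = 631 <-- target
Option D: s[1]='b'->'g', delta=(7-2)*11^4 mod 1009 = 557, hash=543+557 mod 1009 = 91
Option E: s[0]='b'->'g', delta=(7-2)*11^5 mod 1009 = 73, hash=543+73 mod 1009 = 616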